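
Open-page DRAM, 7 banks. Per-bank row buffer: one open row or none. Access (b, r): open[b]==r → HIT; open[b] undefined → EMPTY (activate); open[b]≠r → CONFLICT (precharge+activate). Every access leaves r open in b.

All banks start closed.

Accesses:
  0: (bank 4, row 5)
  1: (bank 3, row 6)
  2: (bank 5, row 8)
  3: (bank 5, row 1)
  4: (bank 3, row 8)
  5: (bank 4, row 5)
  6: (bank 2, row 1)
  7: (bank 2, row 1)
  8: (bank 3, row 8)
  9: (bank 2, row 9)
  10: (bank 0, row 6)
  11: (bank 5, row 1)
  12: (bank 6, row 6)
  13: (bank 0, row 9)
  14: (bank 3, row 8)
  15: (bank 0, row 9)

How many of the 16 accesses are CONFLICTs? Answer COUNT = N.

  [0] b4 r5: no row ⇒ E
  [1] b3 r6: no row ⇒ E
  [2] b5 r8: no row ⇒ E
  [3] b5 r1: had r8 ⇒ C
  [4] b3 r8: had r6 ⇒ C
  [5] b4 r5: had r5 ⇒ H
  [6] b2 r1: no row ⇒ E
  [7] b2 r1: had r1 ⇒ H
  [8] b3 r8: had r8 ⇒ H
  [9] b2 r9: had r1 ⇒ C
  [10] b0 r6: no row ⇒ E
  [11] b5 r1: had r1 ⇒ H
  [12] b6 r6: no row ⇒ E
  [13] b0 r9: had r6 ⇒ C
  [14] b3 r8: had r8 ⇒ H
  [15] b0 r9: had r9 ⇒ H

COUNT = 4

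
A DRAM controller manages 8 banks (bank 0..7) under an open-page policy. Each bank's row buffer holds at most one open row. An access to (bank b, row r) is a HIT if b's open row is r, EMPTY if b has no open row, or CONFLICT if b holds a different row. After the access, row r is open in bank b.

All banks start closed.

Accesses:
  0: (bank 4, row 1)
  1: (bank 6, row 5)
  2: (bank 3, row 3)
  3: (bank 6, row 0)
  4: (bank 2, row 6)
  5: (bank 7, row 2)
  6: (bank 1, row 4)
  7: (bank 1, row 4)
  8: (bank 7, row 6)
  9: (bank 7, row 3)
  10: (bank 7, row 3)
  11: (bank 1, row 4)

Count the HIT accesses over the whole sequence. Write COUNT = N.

  [0] b4 r1: no row ⇒ E
  [1] b6 r5: no row ⇒ E
  [2] b3 r3: no row ⇒ E
  [3] b6 r0: had r5 ⇒ C
  [4] b2 r6: no row ⇒ E
  [5] b7 r2: no row ⇒ E
  [6] b1 r4: no row ⇒ E
  [7] b1 r4: had r4 ⇒ H
  [8] b7 r6: had r2 ⇒ C
  [9] b7 r3: had r6 ⇒ C
  [10] b7 r3: had r3 ⇒ H
  [11] b1 r4: had r4 ⇒ H

COUNT = 3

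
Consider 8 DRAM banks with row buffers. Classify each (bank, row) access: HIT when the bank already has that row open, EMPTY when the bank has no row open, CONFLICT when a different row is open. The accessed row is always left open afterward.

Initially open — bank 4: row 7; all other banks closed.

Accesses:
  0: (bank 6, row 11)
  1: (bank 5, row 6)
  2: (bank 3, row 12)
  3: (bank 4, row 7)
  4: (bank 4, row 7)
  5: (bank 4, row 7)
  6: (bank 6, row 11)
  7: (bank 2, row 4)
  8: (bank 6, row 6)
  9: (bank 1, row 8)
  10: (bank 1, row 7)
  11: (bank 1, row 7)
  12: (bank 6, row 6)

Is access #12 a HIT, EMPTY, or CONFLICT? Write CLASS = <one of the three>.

CLASS = HIT

  [0] b6 r11: no row ⇒ E
  [1] b5 r6: no row ⇒ E
  [2] b3 r12: no row ⇒ E
  [3] b4 r7: had r7 ⇒ H
  [4] b4 r7: had r7 ⇒ H
  [5] b4 r7: had r7 ⇒ H
  [6] b6 r11: had r11 ⇒ H
  [7] b2 r4: no row ⇒ E
  [8] b6 r6: had r11 ⇒ C
  [9] b1 r8: no row ⇒ E
  [10] b1 r7: had r8 ⇒ C
  [11] b1 r7: had r7 ⇒ H
  [12] b6 r6: had r6 ⇒ H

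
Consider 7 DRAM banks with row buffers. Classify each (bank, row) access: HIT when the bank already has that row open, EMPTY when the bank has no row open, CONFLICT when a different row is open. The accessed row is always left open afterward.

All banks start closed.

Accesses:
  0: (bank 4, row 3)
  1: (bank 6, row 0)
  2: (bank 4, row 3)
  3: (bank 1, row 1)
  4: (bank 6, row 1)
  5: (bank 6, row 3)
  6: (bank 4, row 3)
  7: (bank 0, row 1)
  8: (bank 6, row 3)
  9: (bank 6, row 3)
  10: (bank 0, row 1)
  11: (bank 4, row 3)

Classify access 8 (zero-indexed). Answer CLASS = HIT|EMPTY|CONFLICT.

step 0: bank4 None->3 [EMPTY]
step 1: bank6 None->0 [EMPTY]
step 2: bank4 3->3 [HIT]
step 3: bank1 None->1 [EMPTY]
step 4: bank6 0->1 [CONFLICT]
step 5: bank6 1->3 [CONFLICT]
step 6: bank4 3->3 [HIT]
step 7: bank0 None->1 [EMPTY]
step 8: bank6 3->3 [HIT]
step 9: bank6 3->3 [HIT]
step 10: bank0 1->1 [HIT]
step 11: bank4 3->3 [HIT]

CLASS = HIT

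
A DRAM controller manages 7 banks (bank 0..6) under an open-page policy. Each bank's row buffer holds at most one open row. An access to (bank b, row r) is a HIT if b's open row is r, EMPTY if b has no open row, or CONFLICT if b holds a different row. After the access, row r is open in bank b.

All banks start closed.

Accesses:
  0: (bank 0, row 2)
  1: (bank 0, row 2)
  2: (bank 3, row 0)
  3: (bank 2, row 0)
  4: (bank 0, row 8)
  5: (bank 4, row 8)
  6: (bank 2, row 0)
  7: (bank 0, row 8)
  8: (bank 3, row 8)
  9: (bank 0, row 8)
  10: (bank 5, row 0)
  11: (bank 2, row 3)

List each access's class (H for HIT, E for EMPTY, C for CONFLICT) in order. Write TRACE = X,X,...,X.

  [0] b0 r2: no row ⇒ E
  [1] b0 r2: had r2 ⇒ H
  [2] b3 r0: no row ⇒ E
  [3] b2 r0: no row ⇒ E
  [4] b0 r8: had r2 ⇒ C
  [5] b4 r8: no row ⇒ E
  [6] b2 r0: had r0 ⇒ H
  [7] b0 r8: had r8 ⇒ H
  [8] b3 r8: had r0 ⇒ C
  [9] b0 r8: had r8 ⇒ H
  [10] b5 r0: no row ⇒ E
  [11] b2 r3: had r0 ⇒ C

TRACE = E,H,E,E,C,E,H,H,C,H,E,C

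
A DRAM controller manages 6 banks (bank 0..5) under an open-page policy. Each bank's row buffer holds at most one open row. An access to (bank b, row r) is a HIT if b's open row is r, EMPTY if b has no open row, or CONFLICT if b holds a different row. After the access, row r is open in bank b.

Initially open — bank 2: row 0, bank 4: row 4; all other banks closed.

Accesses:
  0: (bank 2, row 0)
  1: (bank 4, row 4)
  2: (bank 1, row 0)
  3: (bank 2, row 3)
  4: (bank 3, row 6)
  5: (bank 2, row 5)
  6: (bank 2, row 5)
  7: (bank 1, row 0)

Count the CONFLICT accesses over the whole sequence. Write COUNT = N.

#0 (2,0) H  (was 0)
#1 (4,4) H  (was 4)
#2 (1,0) E
#3 (2,3) C  (was 0)
#4 (3,6) E
#5 (2,5) C  (was 3)
#6 (2,5) H  (was 5)
#7 (1,0) H  (was 0)

COUNT = 2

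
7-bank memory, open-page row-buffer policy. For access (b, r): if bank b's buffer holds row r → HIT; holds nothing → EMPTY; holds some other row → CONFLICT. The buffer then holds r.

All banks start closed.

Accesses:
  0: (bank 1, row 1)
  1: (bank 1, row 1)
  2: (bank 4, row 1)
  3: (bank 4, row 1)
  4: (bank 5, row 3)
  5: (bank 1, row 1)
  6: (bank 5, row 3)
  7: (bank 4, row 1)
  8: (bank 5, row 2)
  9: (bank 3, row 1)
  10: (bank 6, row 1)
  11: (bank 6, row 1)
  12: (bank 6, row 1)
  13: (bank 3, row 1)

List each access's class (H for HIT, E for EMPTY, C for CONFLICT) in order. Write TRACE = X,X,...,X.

0: bank 1 row 1 — prev None → EMPTY
1: bank 1 row 1 — prev 1 → HIT
2: bank 4 row 1 — prev None → EMPTY
3: bank 4 row 1 — prev 1 → HIT
4: bank 5 row 3 — prev None → EMPTY
5: bank 1 row 1 — prev 1 → HIT
6: bank 5 row 3 — prev 3 → HIT
7: bank 4 row 1 — prev 1 → HIT
8: bank 5 row 2 — prev 3 → CONFLICT
9: bank 3 row 1 — prev None → EMPTY
10: bank 6 row 1 — prev None → EMPTY
11: bank 6 row 1 — prev 1 → HIT
12: bank 6 row 1 — prev 1 → HIT
13: bank 3 row 1 — prev 1 → HIT

TRACE = E,H,E,H,E,H,H,H,C,E,E,H,H,H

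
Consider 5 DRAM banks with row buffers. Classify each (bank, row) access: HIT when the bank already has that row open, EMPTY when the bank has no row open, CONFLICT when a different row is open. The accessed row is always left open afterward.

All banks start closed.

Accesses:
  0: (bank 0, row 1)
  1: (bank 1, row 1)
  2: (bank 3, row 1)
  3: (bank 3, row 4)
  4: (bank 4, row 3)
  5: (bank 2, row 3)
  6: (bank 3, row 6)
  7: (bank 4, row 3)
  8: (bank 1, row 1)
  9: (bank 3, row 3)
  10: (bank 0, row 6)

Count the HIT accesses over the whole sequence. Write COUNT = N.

  [0] b0 r1: no row ⇒ E
  [1] b1 r1: no row ⇒ E
  [2] b3 r1: no row ⇒ E
  [3] b3 r4: had r1 ⇒ C
  [4] b4 r3: no row ⇒ E
  [5] b2 r3: no row ⇒ E
  [6] b3 r6: had r4 ⇒ C
  [7] b4 r3: had r3 ⇒ H
  [8] b1 r1: had r1 ⇒ H
  [9] b3 r3: had r6 ⇒ C
  [10] b0 r6: had r1 ⇒ C

COUNT = 2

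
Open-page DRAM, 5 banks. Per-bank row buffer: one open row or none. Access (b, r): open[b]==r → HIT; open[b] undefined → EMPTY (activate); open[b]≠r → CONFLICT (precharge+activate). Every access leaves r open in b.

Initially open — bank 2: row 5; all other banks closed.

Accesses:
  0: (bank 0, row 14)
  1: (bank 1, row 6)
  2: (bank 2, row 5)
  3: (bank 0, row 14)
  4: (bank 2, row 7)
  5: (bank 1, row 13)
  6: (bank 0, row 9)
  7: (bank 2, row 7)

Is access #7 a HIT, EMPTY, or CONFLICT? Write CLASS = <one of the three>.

CLASS = HIT

step 0: bank0 None->14 [EMPTY]
step 1: bank1 None->6 [EMPTY]
step 2: bank2 5->5 [HIT]
step 3: bank0 14->14 [HIT]
step 4: bank2 5->7 [CONFLICT]
step 5: bank1 6->13 [CONFLICT]
step 6: bank0 14->9 [CONFLICT]
step 7: bank2 7->7 [HIT]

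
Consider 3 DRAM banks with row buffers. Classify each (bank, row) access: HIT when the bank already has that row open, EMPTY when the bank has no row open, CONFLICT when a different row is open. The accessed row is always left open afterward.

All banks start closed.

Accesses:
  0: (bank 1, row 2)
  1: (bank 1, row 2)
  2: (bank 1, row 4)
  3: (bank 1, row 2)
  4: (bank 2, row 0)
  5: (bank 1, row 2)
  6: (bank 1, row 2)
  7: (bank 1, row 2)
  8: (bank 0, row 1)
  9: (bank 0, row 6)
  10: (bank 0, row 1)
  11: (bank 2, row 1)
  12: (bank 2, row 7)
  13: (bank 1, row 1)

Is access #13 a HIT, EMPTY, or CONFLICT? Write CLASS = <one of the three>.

  [0] b1 r2: no row ⇒ E
  [1] b1 r2: had r2 ⇒ H
  [2] b1 r4: had r2 ⇒ C
  [3] b1 r2: had r4 ⇒ C
  [4] b2 r0: no row ⇒ E
  [5] b1 r2: had r2 ⇒ H
  [6] b1 r2: had r2 ⇒ H
  [7] b1 r2: had r2 ⇒ H
  [8] b0 r1: no row ⇒ E
  [9] b0 r6: had r1 ⇒ C
  [10] b0 r1: had r6 ⇒ C
  [11] b2 r1: had r0 ⇒ C
  [12] b2 r7: had r1 ⇒ C
  [13] b1 r1: had r2 ⇒ C

CLASS = CONFLICT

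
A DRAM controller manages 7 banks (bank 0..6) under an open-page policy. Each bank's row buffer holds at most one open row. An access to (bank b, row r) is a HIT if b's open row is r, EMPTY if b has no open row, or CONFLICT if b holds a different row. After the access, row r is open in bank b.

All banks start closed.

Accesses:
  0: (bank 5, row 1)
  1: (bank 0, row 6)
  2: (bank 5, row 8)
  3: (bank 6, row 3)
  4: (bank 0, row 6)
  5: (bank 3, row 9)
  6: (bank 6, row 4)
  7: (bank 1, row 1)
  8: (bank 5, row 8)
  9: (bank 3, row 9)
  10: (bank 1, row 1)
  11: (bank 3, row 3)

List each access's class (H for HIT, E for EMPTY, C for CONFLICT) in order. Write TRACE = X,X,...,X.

  [0] b5 r1: no row ⇒ E
  [1] b0 r6: no row ⇒ E
  [2] b5 r8: had r1 ⇒ C
  [3] b6 r3: no row ⇒ E
  [4] b0 r6: had r6 ⇒ H
  [5] b3 r9: no row ⇒ E
  [6] b6 r4: had r3 ⇒ C
  [7] b1 r1: no row ⇒ E
  [8] b5 r8: had r8 ⇒ H
  [9] b3 r9: had r9 ⇒ H
  [10] b1 r1: had r1 ⇒ H
  [11] b3 r3: had r9 ⇒ C

TRACE = E,E,C,E,H,E,C,E,H,H,H,C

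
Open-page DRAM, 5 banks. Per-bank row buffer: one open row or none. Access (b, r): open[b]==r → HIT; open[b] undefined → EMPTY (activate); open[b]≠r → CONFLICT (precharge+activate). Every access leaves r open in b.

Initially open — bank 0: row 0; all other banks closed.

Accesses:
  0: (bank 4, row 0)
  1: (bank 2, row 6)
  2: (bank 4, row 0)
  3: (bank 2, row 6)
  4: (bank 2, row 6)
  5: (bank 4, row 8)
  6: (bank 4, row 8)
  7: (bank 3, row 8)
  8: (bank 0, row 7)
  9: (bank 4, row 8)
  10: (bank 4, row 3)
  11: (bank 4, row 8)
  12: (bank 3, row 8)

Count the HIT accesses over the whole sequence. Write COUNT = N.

COUNT = 6

step 0: bank4 None->0 [EMPTY]
step 1: bank2 None->6 [EMPTY]
step 2: bank4 0->0 [HIT]
step 3: bank2 6->6 [HIT]
step 4: bank2 6->6 [HIT]
step 5: bank4 0->8 [CONFLICT]
step 6: bank4 8->8 [HIT]
step 7: bank3 None->8 [EMPTY]
step 8: bank0 0->7 [CONFLICT]
step 9: bank4 8->8 [HIT]
step 10: bank4 8->3 [CONFLICT]
step 11: bank4 3->8 [CONFLICT]
step 12: bank3 8->8 [HIT]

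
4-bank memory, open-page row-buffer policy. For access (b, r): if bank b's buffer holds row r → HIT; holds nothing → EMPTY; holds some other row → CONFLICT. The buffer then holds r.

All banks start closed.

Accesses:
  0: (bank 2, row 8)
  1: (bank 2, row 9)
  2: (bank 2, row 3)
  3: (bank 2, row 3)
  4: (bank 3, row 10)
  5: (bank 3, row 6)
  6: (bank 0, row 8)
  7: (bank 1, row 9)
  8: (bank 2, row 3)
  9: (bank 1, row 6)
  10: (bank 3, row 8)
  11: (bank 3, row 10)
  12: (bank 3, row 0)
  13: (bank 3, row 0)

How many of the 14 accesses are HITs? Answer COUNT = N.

  [0] b2 r8: no row ⇒ E
  [1] b2 r9: had r8 ⇒ C
  [2] b2 r3: had r9 ⇒ C
  [3] b2 r3: had r3 ⇒ H
  [4] b3 r10: no row ⇒ E
  [5] b3 r6: had r10 ⇒ C
  [6] b0 r8: no row ⇒ E
  [7] b1 r9: no row ⇒ E
  [8] b2 r3: had r3 ⇒ H
  [9] b1 r6: had r9 ⇒ C
  [10] b3 r8: had r6 ⇒ C
  [11] b3 r10: had r8 ⇒ C
  [12] b3 r0: had r10 ⇒ C
  [13] b3 r0: had r0 ⇒ H

COUNT = 3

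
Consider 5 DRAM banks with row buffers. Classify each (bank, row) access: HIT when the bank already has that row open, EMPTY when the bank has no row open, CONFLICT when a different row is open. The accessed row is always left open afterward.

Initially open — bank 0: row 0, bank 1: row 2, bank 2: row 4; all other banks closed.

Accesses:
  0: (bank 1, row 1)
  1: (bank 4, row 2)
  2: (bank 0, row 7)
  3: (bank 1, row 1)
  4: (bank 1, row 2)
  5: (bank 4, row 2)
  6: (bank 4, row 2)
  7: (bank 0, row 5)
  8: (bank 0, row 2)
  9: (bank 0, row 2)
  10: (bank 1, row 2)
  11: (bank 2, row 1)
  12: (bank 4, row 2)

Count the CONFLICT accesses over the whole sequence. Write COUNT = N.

COUNT = 6

0: bank 1 row 1 — prev 2 → CONFLICT
1: bank 4 row 2 — prev None → EMPTY
2: bank 0 row 7 — prev 0 → CONFLICT
3: bank 1 row 1 — prev 1 → HIT
4: bank 1 row 2 — prev 1 → CONFLICT
5: bank 4 row 2 — prev 2 → HIT
6: bank 4 row 2 — prev 2 → HIT
7: bank 0 row 5 — prev 7 → CONFLICT
8: bank 0 row 2 — prev 5 → CONFLICT
9: bank 0 row 2 — prev 2 → HIT
10: bank 1 row 2 — prev 2 → HIT
11: bank 2 row 1 — prev 4 → CONFLICT
12: bank 4 row 2 — prev 2 → HIT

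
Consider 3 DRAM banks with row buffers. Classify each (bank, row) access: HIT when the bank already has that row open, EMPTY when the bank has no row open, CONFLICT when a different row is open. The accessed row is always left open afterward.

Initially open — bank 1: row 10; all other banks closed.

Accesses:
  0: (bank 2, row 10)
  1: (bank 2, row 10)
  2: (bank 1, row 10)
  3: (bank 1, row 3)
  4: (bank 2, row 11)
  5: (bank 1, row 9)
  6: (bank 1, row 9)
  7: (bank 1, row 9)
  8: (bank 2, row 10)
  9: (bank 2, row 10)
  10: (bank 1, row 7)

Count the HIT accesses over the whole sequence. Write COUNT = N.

COUNT = 5

  [0] b2 r10: no row ⇒ E
  [1] b2 r10: had r10 ⇒ H
  [2] b1 r10: had r10 ⇒ H
  [3] b1 r3: had r10 ⇒ C
  [4] b2 r11: had r10 ⇒ C
  [5] b1 r9: had r3 ⇒ C
  [6] b1 r9: had r9 ⇒ H
  [7] b1 r9: had r9 ⇒ H
  [8] b2 r10: had r11 ⇒ C
  [9] b2 r10: had r10 ⇒ H
  [10] b1 r7: had r9 ⇒ C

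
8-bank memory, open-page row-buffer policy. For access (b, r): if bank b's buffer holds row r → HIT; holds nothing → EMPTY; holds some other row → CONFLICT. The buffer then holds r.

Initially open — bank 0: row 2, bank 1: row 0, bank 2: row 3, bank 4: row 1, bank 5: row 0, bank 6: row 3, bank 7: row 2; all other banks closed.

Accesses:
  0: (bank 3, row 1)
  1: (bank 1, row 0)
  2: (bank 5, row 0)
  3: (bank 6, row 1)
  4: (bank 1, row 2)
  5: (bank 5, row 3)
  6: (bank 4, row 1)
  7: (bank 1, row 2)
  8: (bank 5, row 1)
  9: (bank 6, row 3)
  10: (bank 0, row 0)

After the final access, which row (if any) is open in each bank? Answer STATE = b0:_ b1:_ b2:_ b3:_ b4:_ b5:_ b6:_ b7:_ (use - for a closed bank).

0: bank 3 row 1 — prev None → EMPTY
1: bank 1 row 0 — prev 0 → HIT
2: bank 5 row 0 — prev 0 → HIT
3: bank 6 row 1 — prev 3 → CONFLICT
4: bank 1 row 2 — prev 0 → CONFLICT
5: bank 5 row 3 — prev 0 → CONFLICT
6: bank 4 row 1 — prev 1 → HIT
7: bank 1 row 2 — prev 2 → HIT
8: bank 5 row 1 — prev 3 → CONFLICT
9: bank 6 row 3 — prev 1 → CONFLICT
10: bank 0 row 0 — prev 2 → CONFLICT

STATE = b0:0 b1:2 b2:3 b3:1 b4:1 b5:1 b6:3 b7:2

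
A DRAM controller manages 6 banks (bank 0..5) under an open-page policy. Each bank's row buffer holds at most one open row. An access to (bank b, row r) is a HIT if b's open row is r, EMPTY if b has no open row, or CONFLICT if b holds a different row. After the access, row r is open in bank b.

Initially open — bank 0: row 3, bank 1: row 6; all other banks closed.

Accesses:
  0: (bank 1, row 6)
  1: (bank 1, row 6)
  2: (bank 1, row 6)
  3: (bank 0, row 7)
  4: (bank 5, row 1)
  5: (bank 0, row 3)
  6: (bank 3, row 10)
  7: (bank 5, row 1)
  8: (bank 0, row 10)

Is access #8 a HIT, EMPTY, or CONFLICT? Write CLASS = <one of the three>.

0: bank 1 row 6 — prev 6 → HIT
1: bank 1 row 6 — prev 6 → HIT
2: bank 1 row 6 — prev 6 → HIT
3: bank 0 row 7 — prev 3 → CONFLICT
4: bank 5 row 1 — prev None → EMPTY
5: bank 0 row 3 — prev 7 → CONFLICT
6: bank 3 row 10 — prev None → EMPTY
7: bank 5 row 1 — prev 1 → HIT
8: bank 0 row 10 — prev 3 → CONFLICT

CLASS = CONFLICT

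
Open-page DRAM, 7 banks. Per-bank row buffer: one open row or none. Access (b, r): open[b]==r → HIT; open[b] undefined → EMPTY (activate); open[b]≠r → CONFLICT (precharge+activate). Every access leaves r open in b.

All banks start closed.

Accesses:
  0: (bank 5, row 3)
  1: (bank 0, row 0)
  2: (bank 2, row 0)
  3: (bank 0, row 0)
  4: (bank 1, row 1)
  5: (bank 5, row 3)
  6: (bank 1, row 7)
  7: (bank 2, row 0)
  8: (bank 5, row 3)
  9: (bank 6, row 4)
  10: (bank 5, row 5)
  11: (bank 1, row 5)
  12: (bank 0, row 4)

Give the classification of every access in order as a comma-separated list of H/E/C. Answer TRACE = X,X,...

TRACE = E,E,E,H,E,H,C,H,H,E,C,C,C

#0 (5,3) E
#1 (0,0) E
#2 (2,0) E
#3 (0,0) H  (was 0)
#4 (1,1) E
#5 (5,3) H  (was 3)
#6 (1,7) C  (was 1)
#7 (2,0) H  (was 0)
#8 (5,3) H  (was 3)
#9 (6,4) E
#10 (5,5) C  (was 3)
#11 (1,5) C  (was 7)
#12 (0,4) C  (was 0)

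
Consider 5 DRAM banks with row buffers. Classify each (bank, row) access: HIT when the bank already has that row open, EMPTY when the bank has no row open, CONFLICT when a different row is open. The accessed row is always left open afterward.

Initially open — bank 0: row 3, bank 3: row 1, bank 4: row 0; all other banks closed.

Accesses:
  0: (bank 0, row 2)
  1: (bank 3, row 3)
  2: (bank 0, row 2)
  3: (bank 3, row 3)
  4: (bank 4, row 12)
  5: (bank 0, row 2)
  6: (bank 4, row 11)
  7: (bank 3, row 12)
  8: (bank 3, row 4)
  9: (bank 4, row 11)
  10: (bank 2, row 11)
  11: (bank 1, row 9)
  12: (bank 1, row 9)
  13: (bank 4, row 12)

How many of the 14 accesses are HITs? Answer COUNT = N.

step 0: bank0 3->2 [CONFLICT]
step 1: bank3 1->3 [CONFLICT]
step 2: bank0 2->2 [HIT]
step 3: bank3 3->3 [HIT]
step 4: bank4 0->12 [CONFLICT]
step 5: bank0 2->2 [HIT]
step 6: bank4 12->11 [CONFLICT]
step 7: bank3 3->12 [CONFLICT]
step 8: bank3 12->4 [CONFLICT]
step 9: bank4 11->11 [HIT]
step 10: bank2 None->11 [EMPTY]
step 11: bank1 None->9 [EMPTY]
step 12: bank1 9->9 [HIT]
step 13: bank4 11->12 [CONFLICT]

COUNT = 5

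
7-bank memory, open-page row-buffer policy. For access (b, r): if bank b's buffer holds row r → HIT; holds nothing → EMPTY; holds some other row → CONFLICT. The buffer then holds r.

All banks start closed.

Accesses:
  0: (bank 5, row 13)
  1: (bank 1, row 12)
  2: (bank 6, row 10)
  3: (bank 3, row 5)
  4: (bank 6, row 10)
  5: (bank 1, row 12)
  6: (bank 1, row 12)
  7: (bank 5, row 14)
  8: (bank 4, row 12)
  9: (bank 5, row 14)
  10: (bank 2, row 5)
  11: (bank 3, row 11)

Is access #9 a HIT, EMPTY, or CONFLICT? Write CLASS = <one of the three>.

CLASS = HIT

step 0: bank5 None->13 [EMPTY]
step 1: bank1 None->12 [EMPTY]
step 2: bank6 None->10 [EMPTY]
step 3: bank3 None->5 [EMPTY]
step 4: bank6 10->10 [HIT]
step 5: bank1 12->12 [HIT]
step 6: bank1 12->12 [HIT]
step 7: bank5 13->14 [CONFLICT]
step 8: bank4 None->12 [EMPTY]
step 9: bank5 14->14 [HIT]
step 10: bank2 None->5 [EMPTY]
step 11: bank3 5->11 [CONFLICT]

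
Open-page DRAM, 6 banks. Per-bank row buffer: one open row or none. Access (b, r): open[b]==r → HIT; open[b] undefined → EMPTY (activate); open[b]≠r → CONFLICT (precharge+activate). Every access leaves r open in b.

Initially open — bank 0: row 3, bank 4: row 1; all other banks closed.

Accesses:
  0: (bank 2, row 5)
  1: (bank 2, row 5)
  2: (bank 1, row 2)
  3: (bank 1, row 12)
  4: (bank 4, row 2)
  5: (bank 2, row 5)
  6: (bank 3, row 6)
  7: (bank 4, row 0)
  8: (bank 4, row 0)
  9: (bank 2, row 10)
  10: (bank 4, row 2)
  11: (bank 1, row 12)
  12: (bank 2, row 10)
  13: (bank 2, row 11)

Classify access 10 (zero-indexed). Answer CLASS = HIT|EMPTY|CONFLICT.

CLASS = CONFLICT

  [0] b2 r5: no row ⇒ E
  [1] b2 r5: had r5 ⇒ H
  [2] b1 r2: no row ⇒ E
  [3] b1 r12: had r2 ⇒ C
  [4] b4 r2: had r1 ⇒ C
  [5] b2 r5: had r5 ⇒ H
  [6] b3 r6: no row ⇒ E
  [7] b4 r0: had r2 ⇒ C
  [8] b4 r0: had r0 ⇒ H
  [9] b2 r10: had r5 ⇒ C
  [10] b4 r2: had r0 ⇒ C
  [11] b1 r12: had r12 ⇒ H
  [12] b2 r10: had r10 ⇒ H
  [13] b2 r11: had r10 ⇒ C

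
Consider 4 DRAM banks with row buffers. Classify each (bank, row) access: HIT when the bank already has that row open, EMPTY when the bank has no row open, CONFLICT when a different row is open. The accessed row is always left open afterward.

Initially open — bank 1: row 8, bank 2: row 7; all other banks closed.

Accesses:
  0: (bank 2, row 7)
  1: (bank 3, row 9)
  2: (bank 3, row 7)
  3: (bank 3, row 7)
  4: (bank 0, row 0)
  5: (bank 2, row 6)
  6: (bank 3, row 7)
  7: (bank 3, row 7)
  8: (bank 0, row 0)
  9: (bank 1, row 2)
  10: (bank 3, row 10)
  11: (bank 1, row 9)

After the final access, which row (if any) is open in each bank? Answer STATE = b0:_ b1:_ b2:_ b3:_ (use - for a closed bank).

step 0: bank2 7->7 [HIT]
step 1: bank3 None->9 [EMPTY]
step 2: bank3 9->7 [CONFLICT]
step 3: bank3 7->7 [HIT]
step 4: bank0 None->0 [EMPTY]
step 5: bank2 7->6 [CONFLICT]
step 6: bank3 7->7 [HIT]
step 7: bank3 7->7 [HIT]
step 8: bank0 0->0 [HIT]
step 9: bank1 8->2 [CONFLICT]
step 10: bank3 7->10 [CONFLICT]
step 11: bank1 2->9 [CONFLICT]

STATE = b0:0 b1:9 b2:6 b3:10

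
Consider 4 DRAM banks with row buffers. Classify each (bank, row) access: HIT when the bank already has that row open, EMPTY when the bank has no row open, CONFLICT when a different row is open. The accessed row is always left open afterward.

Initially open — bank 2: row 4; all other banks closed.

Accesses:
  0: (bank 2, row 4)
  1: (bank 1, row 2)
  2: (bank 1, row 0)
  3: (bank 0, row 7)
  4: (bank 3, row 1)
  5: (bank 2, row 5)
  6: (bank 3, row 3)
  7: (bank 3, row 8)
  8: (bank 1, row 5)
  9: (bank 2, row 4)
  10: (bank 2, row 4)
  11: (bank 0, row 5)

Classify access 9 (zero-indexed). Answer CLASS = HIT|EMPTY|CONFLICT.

CLASS = CONFLICT

0: bank 2 row 4 — prev 4 → HIT
1: bank 1 row 2 — prev None → EMPTY
2: bank 1 row 0 — prev 2 → CONFLICT
3: bank 0 row 7 — prev None → EMPTY
4: bank 3 row 1 — prev None → EMPTY
5: bank 2 row 5 — prev 4 → CONFLICT
6: bank 3 row 3 — prev 1 → CONFLICT
7: bank 3 row 8 — prev 3 → CONFLICT
8: bank 1 row 5 — prev 0 → CONFLICT
9: bank 2 row 4 — prev 5 → CONFLICT
10: bank 2 row 4 — prev 4 → HIT
11: bank 0 row 5 — prev 7 → CONFLICT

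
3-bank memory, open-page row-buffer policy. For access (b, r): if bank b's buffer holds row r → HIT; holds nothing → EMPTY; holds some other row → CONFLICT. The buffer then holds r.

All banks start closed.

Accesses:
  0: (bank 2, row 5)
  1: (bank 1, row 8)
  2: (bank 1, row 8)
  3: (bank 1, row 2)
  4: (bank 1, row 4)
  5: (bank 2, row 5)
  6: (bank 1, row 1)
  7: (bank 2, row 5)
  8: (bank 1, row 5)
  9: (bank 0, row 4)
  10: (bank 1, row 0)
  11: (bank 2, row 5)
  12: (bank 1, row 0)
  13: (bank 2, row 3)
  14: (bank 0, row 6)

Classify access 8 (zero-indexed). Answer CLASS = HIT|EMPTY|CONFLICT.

0: bank 2 row 5 — prev None → EMPTY
1: bank 1 row 8 — prev None → EMPTY
2: bank 1 row 8 — prev 8 → HIT
3: bank 1 row 2 — prev 8 → CONFLICT
4: bank 1 row 4 — prev 2 → CONFLICT
5: bank 2 row 5 — prev 5 → HIT
6: bank 1 row 1 — prev 4 → CONFLICT
7: bank 2 row 5 — prev 5 → HIT
8: bank 1 row 5 — prev 1 → CONFLICT
9: bank 0 row 4 — prev None → EMPTY
10: bank 1 row 0 — prev 5 → CONFLICT
11: bank 2 row 5 — prev 5 → HIT
12: bank 1 row 0 — prev 0 → HIT
13: bank 2 row 3 — prev 5 → CONFLICT
14: bank 0 row 6 — prev 4 → CONFLICT

CLASS = CONFLICT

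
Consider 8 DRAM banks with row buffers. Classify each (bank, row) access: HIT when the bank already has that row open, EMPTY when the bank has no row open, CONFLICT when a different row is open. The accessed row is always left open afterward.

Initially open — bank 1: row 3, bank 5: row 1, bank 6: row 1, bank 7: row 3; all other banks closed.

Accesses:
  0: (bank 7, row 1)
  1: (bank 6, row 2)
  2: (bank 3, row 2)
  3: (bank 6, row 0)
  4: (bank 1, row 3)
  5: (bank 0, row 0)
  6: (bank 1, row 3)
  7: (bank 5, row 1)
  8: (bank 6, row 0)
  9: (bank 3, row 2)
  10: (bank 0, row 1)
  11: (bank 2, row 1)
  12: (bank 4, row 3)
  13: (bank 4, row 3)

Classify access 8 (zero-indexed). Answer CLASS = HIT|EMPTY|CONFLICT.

CLASS = HIT

step 0: bank7 3->1 [CONFLICT]
step 1: bank6 1->2 [CONFLICT]
step 2: bank3 None->2 [EMPTY]
step 3: bank6 2->0 [CONFLICT]
step 4: bank1 3->3 [HIT]
step 5: bank0 None->0 [EMPTY]
step 6: bank1 3->3 [HIT]
step 7: bank5 1->1 [HIT]
step 8: bank6 0->0 [HIT]
step 9: bank3 2->2 [HIT]
step 10: bank0 0->1 [CONFLICT]
step 11: bank2 None->1 [EMPTY]
step 12: bank4 None->3 [EMPTY]
step 13: bank4 3->3 [HIT]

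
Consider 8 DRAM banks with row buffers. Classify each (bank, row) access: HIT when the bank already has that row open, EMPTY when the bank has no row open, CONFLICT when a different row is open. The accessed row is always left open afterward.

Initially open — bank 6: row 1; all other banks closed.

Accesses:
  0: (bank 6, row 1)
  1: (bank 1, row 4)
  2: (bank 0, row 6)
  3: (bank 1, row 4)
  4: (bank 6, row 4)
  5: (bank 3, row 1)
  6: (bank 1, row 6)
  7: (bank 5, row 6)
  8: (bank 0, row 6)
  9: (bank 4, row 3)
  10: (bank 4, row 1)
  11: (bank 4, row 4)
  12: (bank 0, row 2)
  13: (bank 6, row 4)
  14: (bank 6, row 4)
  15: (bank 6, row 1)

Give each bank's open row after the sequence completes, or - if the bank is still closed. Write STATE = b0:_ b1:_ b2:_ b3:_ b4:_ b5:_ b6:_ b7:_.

STATE = b0:2 b1:6 b2:- b3:1 b4:4 b5:6 b6:1 b7:-

0: bank 6 row 1 — prev 1 → HIT
1: bank 1 row 4 — prev None → EMPTY
2: bank 0 row 6 — prev None → EMPTY
3: bank 1 row 4 — prev 4 → HIT
4: bank 6 row 4 — prev 1 → CONFLICT
5: bank 3 row 1 — prev None → EMPTY
6: bank 1 row 6 — prev 4 → CONFLICT
7: bank 5 row 6 — prev None → EMPTY
8: bank 0 row 6 — prev 6 → HIT
9: bank 4 row 3 — prev None → EMPTY
10: bank 4 row 1 — prev 3 → CONFLICT
11: bank 4 row 4 — prev 1 → CONFLICT
12: bank 0 row 2 — prev 6 → CONFLICT
13: bank 6 row 4 — prev 4 → HIT
14: bank 6 row 4 — prev 4 → HIT
15: bank 6 row 1 — prev 4 → CONFLICT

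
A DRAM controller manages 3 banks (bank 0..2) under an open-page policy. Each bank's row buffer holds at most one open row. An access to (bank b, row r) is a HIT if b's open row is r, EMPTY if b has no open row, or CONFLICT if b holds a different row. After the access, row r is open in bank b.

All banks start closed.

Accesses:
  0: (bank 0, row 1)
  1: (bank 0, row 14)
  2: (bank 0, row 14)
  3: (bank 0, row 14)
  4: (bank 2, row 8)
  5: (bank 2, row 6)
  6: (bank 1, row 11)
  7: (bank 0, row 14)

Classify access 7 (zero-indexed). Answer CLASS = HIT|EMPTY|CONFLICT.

CLASS = HIT

  [0] b0 r1: no row ⇒ E
  [1] b0 r14: had r1 ⇒ C
  [2] b0 r14: had r14 ⇒ H
  [3] b0 r14: had r14 ⇒ H
  [4] b2 r8: no row ⇒ E
  [5] b2 r6: had r8 ⇒ C
  [6] b1 r11: no row ⇒ E
  [7] b0 r14: had r14 ⇒ H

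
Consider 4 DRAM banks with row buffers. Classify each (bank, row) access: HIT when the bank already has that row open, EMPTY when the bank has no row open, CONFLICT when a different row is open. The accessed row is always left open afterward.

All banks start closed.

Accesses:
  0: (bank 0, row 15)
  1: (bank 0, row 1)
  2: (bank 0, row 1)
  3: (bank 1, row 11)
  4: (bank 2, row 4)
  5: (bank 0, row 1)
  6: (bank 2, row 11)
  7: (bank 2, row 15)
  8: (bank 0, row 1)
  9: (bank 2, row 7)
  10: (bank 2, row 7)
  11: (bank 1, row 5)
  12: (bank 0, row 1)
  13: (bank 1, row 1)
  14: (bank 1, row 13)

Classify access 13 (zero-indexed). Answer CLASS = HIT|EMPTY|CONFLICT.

0: bank 0 row 15 — prev None → EMPTY
1: bank 0 row 1 — prev 15 → CONFLICT
2: bank 0 row 1 — prev 1 → HIT
3: bank 1 row 11 — prev None → EMPTY
4: bank 2 row 4 — prev None → EMPTY
5: bank 0 row 1 — prev 1 → HIT
6: bank 2 row 11 — prev 4 → CONFLICT
7: bank 2 row 15 — prev 11 → CONFLICT
8: bank 0 row 1 — prev 1 → HIT
9: bank 2 row 7 — prev 15 → CONFLICT
10: bank 2 row 7 — prev 7 → HIT
11: bank 1 row 5 — prev 11 → CONFLICT
12: bank 0 row 1 — prev 1 → HIT
13: bank 1 row 1 — prev 5 → CONFLICT
14: bank 1 row 13 — prev 1 → CONFLICT

CLASS = CONFLICT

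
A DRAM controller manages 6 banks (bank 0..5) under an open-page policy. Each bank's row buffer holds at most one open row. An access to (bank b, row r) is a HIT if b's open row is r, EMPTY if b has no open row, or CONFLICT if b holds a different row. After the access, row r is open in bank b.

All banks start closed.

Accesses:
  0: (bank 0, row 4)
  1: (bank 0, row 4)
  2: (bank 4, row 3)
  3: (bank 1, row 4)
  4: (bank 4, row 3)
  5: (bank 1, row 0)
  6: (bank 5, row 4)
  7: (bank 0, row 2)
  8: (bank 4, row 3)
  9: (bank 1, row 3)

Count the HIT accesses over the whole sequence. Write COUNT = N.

COUNT = 3

0: bank 0 row 4 — prev None → EMPTY
1: bank 0 row 4 — prev 4 → HIT
2: bank 4 row 3 — prev None → EMPTY
3: bank 1 row 4 — prev None → EMPTY
4: bank 4 row 3 — prev 3 → HIT
5: bank 1 row 0 — prev 4 → CONFLICT
6: bank 5 row 4 — prev None → EMPTY
7: bank 0 row 2 — prev 4 → CONFLICT
8: bank 4 row 3 — prev 3 → HIT
9: bank 1 row 3 — prev 0 → CONFLICT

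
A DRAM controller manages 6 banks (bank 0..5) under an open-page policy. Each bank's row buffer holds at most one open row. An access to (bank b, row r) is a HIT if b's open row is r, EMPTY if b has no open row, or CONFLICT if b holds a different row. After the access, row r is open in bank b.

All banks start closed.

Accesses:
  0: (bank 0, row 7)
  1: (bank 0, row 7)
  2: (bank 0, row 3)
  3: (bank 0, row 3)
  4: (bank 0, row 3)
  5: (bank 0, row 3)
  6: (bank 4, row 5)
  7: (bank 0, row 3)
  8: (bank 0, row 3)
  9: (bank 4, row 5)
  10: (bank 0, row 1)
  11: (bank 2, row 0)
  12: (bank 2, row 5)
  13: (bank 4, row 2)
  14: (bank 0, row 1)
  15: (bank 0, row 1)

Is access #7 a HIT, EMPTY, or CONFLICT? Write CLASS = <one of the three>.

CLASS = HIT

  [0] b0 r7: no row ⇒ E
  [1] b0 r7: had r7 ⇒ H
  [2] b0 r3: had r7 ⇒ C
  [3] b0 r3: had r3 ⇒ H
  [4] b0 r3: had r3 ⇒ H
  [5] b0 r3: had r3 ⇒ H
  [6] b4 r5: no row ⇒ E
  [7] b0 r3: had r3 ⇒ H
  [8] b0 r3: had r3 ⇒ H
  [9] b4 r5: had r5 ⇒ H
  [10] b0 r1: had r3 ⇒ C
  [11] b2 r0: no row ⇒ E
  [12] b2 r5: had r0 ⇒ C
  [13] b4 r2: had r5 ⇒ C
  [14] b0 r1: had r1 ⇒ H
  [15] b0 r1: had r1 ⇒ H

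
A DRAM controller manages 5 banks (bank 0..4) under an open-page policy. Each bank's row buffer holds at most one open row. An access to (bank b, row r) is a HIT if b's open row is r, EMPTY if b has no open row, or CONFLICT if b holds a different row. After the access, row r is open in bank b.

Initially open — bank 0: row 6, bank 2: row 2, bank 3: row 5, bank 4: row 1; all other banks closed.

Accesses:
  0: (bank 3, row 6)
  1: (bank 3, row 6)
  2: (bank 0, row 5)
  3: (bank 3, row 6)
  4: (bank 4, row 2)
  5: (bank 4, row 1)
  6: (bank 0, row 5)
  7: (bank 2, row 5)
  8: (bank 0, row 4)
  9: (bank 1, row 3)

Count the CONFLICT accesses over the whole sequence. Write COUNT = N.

0: bank 3 row 6 — prev 5 → CONFLICT
1: bank 3 row 6 — prev 6 → HIT
2: bank 0 row 5 — prev 6 → CONFLICT
3: bank 3 row 6 — prev 6 → HIT
4: bank 4 row 2 — prev 1 → CONFLICT
5: bank 4 row 1 — prev 2 → CONFLICT
6: bank 0 row 5 — prev 5 → HIT
7: bank 2 row 5 — prev 2 → CONFLICT
8: bank 0 row 4 — prev 5 → CONFLICT
9: bank 1 row 3 — prev None → EMPTY

COUNT = 6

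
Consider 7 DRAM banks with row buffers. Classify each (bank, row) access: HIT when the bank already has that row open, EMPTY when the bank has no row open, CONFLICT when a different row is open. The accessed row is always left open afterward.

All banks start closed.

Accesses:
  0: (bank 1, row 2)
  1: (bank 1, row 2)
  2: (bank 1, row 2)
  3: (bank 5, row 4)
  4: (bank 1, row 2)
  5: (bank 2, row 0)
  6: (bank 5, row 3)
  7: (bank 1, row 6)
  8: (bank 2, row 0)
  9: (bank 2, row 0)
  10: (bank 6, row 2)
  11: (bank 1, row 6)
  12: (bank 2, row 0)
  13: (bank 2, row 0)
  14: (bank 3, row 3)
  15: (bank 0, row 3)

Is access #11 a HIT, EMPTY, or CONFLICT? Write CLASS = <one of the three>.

step 0: bank1 None->2 [EMPTY]
step 1: bank1 2->2 [HIT]
step 2: bank1 2->2 [HIT]
step 3: bank5 None->4 [EMPTY]
step 4: bank1 2->2 [HIT]
step 5: bank2 None->0 [EMPTY]
step 6: bank5 4->3 [CONFLICT]
step 7: bank1 2->6 [CONFLICT]
step 8: bank2 0->0 [HIT]
step 9: bank2 0->0 [HIT]
step 10: bank6 None->2 [EMPTY]
step 11: bank1 6->6 [HIT]
step 12: bank2 0->0 [HIT]
step 13: bank2 0->0 [HIT]
step 14: bank3 None->3 [EMPTY]
step 15: bank0 None->3 [EMPTY]

CLASS = HIT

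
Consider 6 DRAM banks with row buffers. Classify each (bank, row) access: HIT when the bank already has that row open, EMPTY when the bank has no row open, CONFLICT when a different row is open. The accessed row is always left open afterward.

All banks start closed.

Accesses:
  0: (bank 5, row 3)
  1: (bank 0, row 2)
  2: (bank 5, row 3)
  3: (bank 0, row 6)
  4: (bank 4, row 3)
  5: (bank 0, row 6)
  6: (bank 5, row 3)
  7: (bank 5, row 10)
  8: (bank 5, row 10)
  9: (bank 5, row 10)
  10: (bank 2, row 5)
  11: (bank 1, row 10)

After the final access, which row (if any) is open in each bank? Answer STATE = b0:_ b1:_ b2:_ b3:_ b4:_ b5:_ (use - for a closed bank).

STATE = b0:6 b1:10 b2:5 b3:- b4:3 b5:10

#0 (5,3) E
#1 (0,2) E
#2 (5,3) H  (was 3)
#3 (0,6) C  (was 2)
#4 (4,3) E
#5 (0,6) H  (was 6)
#6 (5,3) H  (was 3)
#7 (5,10) C  (was 3)
#8 (5,10) H  (was 10)
#9 (5,10) H  (was 10)
#10 (2,5) E
#11 (1,10) E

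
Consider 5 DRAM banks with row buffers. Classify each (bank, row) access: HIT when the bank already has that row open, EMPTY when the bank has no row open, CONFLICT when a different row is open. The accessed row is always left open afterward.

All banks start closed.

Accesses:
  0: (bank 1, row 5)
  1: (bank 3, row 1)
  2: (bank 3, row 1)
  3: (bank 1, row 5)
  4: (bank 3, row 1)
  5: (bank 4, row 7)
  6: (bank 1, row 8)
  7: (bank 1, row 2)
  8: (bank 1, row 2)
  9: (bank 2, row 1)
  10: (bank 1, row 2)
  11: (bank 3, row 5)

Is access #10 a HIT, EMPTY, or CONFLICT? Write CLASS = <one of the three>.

0: bank 1 row 5 — prev None → EMPTY
1: bank 3 row 1 — prev None → EMPTY
2: bank 3 row 1 — prev 1 → HIT
3: bank 1 row 5 — prev 5 → HIT
4: bank 3 row 1 — prev 1 → HIT
5: bank 4 row 7 — prev None → EMPTY
6: bank 1 row 8 — prev 5 → CONFLICT
7: bank 1 row 2 — prev 8 → CONFLICT
8: bank 1 row 2 — prev 2 → HIT
9: bank 2 row 1 — prev None → EMPTY
10: bank 1 row 2 — prev 2 → HIT
11: bank 3 row 5 — prev 1 → CONFLICT

CLASS = HIT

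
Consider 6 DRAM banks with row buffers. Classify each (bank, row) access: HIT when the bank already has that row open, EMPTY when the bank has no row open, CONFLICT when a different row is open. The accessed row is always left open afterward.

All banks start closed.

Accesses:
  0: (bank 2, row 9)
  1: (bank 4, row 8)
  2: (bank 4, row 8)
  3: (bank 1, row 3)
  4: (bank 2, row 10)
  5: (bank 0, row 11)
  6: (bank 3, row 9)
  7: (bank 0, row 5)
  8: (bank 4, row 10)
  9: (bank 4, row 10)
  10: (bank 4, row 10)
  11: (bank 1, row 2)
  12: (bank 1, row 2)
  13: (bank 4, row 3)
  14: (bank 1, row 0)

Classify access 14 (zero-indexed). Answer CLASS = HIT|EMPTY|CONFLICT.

CLASS = CONFLICT

#0 (2,9) E
#1 (4,8) E
#2 (4,8) H  (was 8)
#3 (1,3) E
#4 (2,10) C  (was 9)
#5 (0,11) E
#6 (3,9) E
#7 (0,5) C  (was 11)
#8 (4,10) C  (was 8)
#9 (4,10) H  (was 10)
#10 (4,10) H  (was 10)
#11 (1,2) C  (was 3)
#12 (1,2) H  (was 2)
#13 (4,3) C  (was 10)
#14 (1,0) C  (was 2)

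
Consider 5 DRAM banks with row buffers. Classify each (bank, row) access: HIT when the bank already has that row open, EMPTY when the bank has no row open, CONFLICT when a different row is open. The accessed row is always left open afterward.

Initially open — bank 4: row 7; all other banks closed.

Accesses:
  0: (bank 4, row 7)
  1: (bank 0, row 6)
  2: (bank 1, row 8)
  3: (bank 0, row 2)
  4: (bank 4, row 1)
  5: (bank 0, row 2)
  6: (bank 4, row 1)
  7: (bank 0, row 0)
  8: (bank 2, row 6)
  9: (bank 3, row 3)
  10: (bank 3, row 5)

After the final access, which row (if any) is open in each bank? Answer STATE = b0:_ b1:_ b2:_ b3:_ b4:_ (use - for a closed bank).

step 0: bank4 7->7 [HIT]
step 1: bank0 None->6 [EMPTY]
step 2: bank1 None->8 [EMPTY]
step 3: bank0 6->2 [CONFLICT]
step 4: bank4 7->1 [CONFLICT]
step 5: bank0 2->2 [HIT]
step 6: bank4 1->1 [HIT]
step 7: bank0 2->0 [CONFLICT]
step 8: bank2 None->6 [EMPTY]
step 9: bank3 None->3 [EMPTY]
step 10: bank3 3->5 [CONFLICT]

STATE = b0:0 b1:8 b2:6 b3:5 b4:1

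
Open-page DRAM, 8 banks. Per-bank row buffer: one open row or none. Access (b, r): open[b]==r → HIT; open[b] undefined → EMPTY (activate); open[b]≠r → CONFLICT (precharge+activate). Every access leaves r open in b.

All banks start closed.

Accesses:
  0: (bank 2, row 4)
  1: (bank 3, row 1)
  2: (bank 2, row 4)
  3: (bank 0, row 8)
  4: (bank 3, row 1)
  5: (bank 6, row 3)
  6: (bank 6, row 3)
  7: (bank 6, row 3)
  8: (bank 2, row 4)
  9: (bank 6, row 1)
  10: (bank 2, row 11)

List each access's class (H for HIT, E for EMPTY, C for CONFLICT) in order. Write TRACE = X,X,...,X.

TRACE = E,E,H,E,H,E,H,H,H,C,C

#0 (2,4) E
#1 (3,1) E
#2 (2,4) H  (was 4)
#3 (0,8) E
#4 (3,1) H  (was 1)
#5 (6,3) E
#6 (6,3) H  (was 3)
#7 (6,3) H  (was 3)
#8 (2,4) H  (was 4)
#9 (6,1) C  (was 3)
#10 (2,11) C  (was 4)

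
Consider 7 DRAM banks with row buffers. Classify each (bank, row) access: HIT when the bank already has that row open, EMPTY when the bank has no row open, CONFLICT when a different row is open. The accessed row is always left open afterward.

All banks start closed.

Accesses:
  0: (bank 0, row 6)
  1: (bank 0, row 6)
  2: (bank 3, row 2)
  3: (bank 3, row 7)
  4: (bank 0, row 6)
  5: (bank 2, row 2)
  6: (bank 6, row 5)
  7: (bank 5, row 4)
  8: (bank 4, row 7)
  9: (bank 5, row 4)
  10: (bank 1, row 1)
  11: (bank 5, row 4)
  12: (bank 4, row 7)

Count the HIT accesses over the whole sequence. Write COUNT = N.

COUNT = 5

step 0: bank0 None->6 [EMPTY]
step 1: bank0 6->6 [HIT]
step 2: bank3 None->2 [EMPTY]
step 3: bank3 2->7 [CONFLICT]
step 4: bank0 6->6 [HIT]
step 5: bank2 None->2 [EMPTY]
step 6: bank6 None->5 [EMPTY]
step 7: bank5 None->4 [EMPTY]
step 8: bank4 None->7 [EMPTY]
step 9: bank5 4->4 [HIT]
step 10: bank1 None->1 [EMPTY]
step 11: bank5 4->4 [HIT]
step 12: bank4 7->7 [HIT]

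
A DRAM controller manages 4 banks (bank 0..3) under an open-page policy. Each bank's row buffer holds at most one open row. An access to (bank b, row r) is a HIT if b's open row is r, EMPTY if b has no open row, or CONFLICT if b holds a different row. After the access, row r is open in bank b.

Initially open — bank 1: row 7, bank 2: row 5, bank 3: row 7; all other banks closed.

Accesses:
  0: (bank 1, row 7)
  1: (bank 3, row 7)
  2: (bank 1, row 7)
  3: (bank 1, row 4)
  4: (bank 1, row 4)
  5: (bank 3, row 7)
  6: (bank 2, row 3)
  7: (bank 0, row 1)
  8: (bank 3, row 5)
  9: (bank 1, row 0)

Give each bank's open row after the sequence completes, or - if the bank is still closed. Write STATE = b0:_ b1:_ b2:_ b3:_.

step 0: bank1 7->7 [HIT]
step 1: bank3 7->7 [HIT]
step 2: bank1 7->7 [HIT]
step 3: bank1 7->4 [CONFLICT]
step 4: bank1 4->4 [HIT]
step 5: bank3 7->7 [HIT]
step 6: bank2 5->3 [CONFLICT]
step 7: bank0 None->1 [EMPTY]
step 8: bank3 7->5 [CONFLICT]
step 9: bank1 4->0 [CONFLICT]

STATE = b0:1 b1:0 b2:3 b3:5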